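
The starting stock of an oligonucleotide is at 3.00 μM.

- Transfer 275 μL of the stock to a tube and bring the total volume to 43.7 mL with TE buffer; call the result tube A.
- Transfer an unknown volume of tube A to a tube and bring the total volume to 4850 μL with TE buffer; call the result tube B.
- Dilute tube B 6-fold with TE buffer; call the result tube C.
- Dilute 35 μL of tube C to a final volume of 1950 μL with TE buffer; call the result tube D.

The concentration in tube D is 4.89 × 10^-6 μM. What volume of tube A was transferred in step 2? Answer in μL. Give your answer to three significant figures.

420 μL

Step 1: 275 μL brought to 43.7 mL → factor 43700/275 = 158.91
Step 2: v brought to 4850 μL → factor = 4850 μL/v
Step 3: 6-fold → factor 6
Step 4: 35 μL brought to 1950 μL → factor 1950/35 = 55.714
Product of known-step factors = 53121
Overall factor = 3.00 μM / (4.89 × 10^-6 μM) = 6.135 × 10^5
Step-2 factor = 6.135 × 10^5 / 53121 = 11.549
v = 4850 μL / 11.549 = 420 μL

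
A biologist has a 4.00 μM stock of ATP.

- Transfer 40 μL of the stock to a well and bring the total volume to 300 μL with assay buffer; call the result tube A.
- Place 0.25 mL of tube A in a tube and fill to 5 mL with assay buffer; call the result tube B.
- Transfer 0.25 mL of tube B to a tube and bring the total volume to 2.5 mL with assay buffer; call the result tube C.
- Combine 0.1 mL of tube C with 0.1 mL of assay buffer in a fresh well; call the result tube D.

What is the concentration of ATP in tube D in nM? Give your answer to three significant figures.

1.33 nM

Step 1: 40 μL brought to 300 μL → factor 300/40 = 7.5
Step 2: 0.25 mL brought to 5 mL → factor 5/0.25 = 20
Step 3: 0.25 mL brought to 2.5 mL → factor 2.5/0.25 = 10
Step 4: 0.1 mL + 0.1 mL = 0.2 mL total → factor 0.2/0.1 = 2
Overall dilution factor = 7.5 × 20 × 10 × 2 = 3000
Final = 4.00 μM / 3000 = 0.001333 μM = 1.33 nM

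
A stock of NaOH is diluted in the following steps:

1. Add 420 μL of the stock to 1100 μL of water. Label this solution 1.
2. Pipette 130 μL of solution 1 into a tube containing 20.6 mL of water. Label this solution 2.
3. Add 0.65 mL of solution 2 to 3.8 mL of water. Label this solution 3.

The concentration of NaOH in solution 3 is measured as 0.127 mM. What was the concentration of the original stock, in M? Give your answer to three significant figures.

0.502 M

Step 1: 420 μL + 1100 μL = 1520 μL total → factor 1520/420 = 3.619
Step 2: 130 μL + 20.6 mL = 20730 μL total → factor 20730/130 = 159.46
Step 3: 0.65 mL + 3.8 mL = 4.45 mL total → factor 4.45/0.65 = 6.8462
Overall dilution factor = 3.619 × 159.46 × 6.8462 = 3950.9
Stock = 0.127 mM × 3950.9 = 501.8 mM = 0.502 M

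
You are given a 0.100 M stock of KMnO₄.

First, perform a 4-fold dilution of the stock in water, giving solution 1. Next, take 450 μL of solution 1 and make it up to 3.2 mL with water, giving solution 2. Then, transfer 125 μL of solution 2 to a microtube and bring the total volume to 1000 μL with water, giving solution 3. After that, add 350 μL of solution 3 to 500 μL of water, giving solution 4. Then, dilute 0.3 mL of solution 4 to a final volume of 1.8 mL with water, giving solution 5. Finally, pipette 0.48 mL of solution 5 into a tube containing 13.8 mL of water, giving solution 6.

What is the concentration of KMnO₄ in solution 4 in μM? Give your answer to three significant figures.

Step 1: 4-fold → factor 4
Step 2: 450 μL brought to 3.2 mL → factor 3200/450 = 7.1111
Step 3: 125 μL brought to 1000 μL → factor 1000/125 = 8
Step 4: 350 μL + 500 μL = 850 μL total → factor 850/350 = 2.4286
Dilution factor through solution 4 = 4 × 7.1111 × 8 × 2.4286 = 552.63
[solution 4] = 0.100 M / 552.63 = 0.0001810 M = 181 μM

181 μM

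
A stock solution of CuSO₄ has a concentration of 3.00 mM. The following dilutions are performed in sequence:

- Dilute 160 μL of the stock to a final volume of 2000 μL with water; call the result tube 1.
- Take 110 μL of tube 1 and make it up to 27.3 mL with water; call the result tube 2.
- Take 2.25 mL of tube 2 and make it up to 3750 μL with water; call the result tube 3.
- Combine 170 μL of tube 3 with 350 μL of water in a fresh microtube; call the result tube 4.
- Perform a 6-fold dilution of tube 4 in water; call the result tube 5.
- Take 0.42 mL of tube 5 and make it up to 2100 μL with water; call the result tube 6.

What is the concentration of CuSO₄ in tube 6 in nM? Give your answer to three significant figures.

Step 1: 160 μL brought to 2000 μL → factor 2000/160 = 12.5
Step 2: 110 μL brought to 27.3 mL → factor 27300/110 = 248.18
Step 3: 2.25 mL brought to 3750 μL → factor 3.75/2.25 = 1.6667
Step 4: 170 μL + 350 μL = 520 μL total → factor 520/170 = 3.0588
Step 5: 6-fold → factor 6
Step 6: 0.42 mL brought to 2100 μL → factor 2.1/0.42 = 5
Dilution factor through tube 6 = 12.5 × 248.18 × 1.6667 × 3.0588 × 6 × 5 = 4.7447 × 10^5
[tube 6] = 3.00 mM / 4.7447 × 10^5 = 6.323 × 10^-6 mM = 6.32 nM

6.32 nM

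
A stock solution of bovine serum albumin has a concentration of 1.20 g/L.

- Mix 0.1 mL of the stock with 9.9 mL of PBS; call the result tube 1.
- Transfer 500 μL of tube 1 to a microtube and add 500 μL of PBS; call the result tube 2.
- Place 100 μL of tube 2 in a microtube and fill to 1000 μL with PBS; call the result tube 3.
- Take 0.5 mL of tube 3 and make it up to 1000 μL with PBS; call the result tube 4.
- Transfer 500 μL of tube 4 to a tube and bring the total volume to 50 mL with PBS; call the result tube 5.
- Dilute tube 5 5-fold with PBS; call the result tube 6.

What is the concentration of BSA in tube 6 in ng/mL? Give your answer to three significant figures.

Step 1: 0.1 mL + 9.9 mL = 10 mL total → factor 10/0.1 = 100
Step 2: 500 μL + 500 μL = 1000 μL total → factor 1000/500 = 2
Step 3: 100 μL brought to 1000 μL → factor 1000/100 = 10
Step 4: 0.5 mL brought to 1000 μL → factor 1/0.5 = 2
Step 5: 500 μL brought to 50 mL → factor 50000/500 = 100
Step 6: 5-fold → factor 5
Overall dilution factor = 100 × 2 × 10 × 2 × 100 × 5 = 2 × 10^6
Final = 1.20 g/L / 2 × 10^6 = 6.000 × 10^-7 g/L = 0.600 ng/mL

0.600 ng/mL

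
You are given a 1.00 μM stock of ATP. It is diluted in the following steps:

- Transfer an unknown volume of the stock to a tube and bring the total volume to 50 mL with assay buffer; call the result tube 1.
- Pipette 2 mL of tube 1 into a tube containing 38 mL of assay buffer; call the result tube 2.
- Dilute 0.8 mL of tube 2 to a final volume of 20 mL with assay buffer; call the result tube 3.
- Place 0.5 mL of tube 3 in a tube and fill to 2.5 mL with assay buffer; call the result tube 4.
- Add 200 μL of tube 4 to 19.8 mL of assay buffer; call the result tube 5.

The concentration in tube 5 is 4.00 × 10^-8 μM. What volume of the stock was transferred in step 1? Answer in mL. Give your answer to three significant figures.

0.500 mL

Step 1: v brought to 50 mL → factor = 50 mL/v
Step 2: 2 mL + 38 mL = 40 mL total → factor 40/2 = 20
Step 3: 0.8 mL brought to 20 mL → factor 20/0.8 = 25
Step 4: 0.5 mL brought to 2.5 mL → factor 2.5/0.5 = 5
Step 5: 200 μL + 19.8 mL = 20000 μL total → factor 20000/200 = 100
Product of known-step factors = 2.5 × 10^5
Overall factor = 1.00 μM / (4.00 × 10^-8 μM) = 2.5 × 10^7
Step-1 factor = 2.5 × 10^7 / 2.5 × 10^5 = 100
v = 50 mL / 100 = 0.500 mL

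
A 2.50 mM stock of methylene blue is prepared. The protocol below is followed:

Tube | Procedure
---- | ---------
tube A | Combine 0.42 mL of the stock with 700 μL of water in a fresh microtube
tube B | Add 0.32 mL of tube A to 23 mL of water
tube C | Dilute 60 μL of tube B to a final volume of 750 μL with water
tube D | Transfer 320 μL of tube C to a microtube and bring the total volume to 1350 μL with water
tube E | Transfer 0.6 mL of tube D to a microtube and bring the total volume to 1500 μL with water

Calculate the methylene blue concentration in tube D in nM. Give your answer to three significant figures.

Step 1: 0.42 mL + 700 μL = 1.12 mL total → factor 1.12/0.42 = 2.6667
Step 2: 0.32 mL + 23 mL = 23.32 mL total → factor 23.32/0.32 = 72.875
Step 3: 60 μL brought to 750 μL → factor 750/60 = 12.5
Step 4: 320 μL brought to 1350 μL → factor 1350/320 = 4.2188
Dilution factor through tube D = 2.6667 × 72.875 × 12.5 × 4.2188 = 10248
[tube D] = 2.50 mM / 10248 = 0.0002439 mM = 244 nM

244 nM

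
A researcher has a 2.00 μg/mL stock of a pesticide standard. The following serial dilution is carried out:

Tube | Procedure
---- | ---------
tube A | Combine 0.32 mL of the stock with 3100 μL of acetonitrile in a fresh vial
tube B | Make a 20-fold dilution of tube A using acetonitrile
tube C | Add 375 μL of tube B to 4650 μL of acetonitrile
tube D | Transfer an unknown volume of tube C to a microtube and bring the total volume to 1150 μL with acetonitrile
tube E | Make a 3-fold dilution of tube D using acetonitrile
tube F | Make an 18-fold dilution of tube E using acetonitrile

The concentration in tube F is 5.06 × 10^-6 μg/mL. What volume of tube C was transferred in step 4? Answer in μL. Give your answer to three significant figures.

450 μL

Step 1: 0.32 mL + 3100 μL = 3.42 mL total → factor 3.42/0.32 = 10.688
Step 2: 20-fold → factor 20
Step 3: 375 μL + 4650 μL = 5025 μL total → factor 5025/375 = 13.4
Step 4: v brought to 1150 μL → factor = 1150 μL/v
Step 5: 3-fold → factor 3
Step 6: 18-fold → factor 18
Product of known-step factors = 1.5467 × 10^5
Overall factor = 2.00 μg/mL / (5.06 × 10^-6 μg/mL) = 3.9526 × 10^5
Step-4 factor = 3.9526 × 10^5 / 1.5467 × 10^5 = 2.5555
v = 1150 μL / 2.5555 = 450 μL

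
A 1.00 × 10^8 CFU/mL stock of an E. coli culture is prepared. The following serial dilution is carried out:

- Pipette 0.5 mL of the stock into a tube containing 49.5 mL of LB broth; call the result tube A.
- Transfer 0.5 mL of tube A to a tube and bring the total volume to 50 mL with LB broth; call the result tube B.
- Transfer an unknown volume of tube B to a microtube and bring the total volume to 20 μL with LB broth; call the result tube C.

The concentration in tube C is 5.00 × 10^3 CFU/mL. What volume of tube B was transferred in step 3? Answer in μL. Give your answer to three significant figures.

Step 1: 0.5 mL + 49.5 mL = 50 mL total → factor 50/0.5 = 100
Step 2: 0.5 mL brought to 50 mL → factor 50/0.5 = 100
Step 3: v brought to 20 μL → factor = 20 μL/v
Product of known-step factors = 10000
Overall factor = 1.00 × 10^8 CFU/mL / (5.00 × 10^3 CFU/mL) = 20000
Step-3 factor = 20000 / 10000 = 2
v = 20 μL / 2 = 10.0 μL

10.0 μL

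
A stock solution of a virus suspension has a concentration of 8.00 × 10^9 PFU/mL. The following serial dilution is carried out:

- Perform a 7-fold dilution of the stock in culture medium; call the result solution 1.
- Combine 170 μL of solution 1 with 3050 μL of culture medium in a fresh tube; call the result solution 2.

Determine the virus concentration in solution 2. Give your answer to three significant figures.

Step 1: 7-fold → factor 7
Step 2: 170 μL + 3050 μL = 3220 μL total → factor 3220/170 = 18.941
Overall dilution factor = 7 × 18.941 = 132.59
Final = 8.00 × 10^9 PFU/mL / 132.59 = 6.03 × 10^7 PFU/mL

6.03 × 10^7 PFU/mL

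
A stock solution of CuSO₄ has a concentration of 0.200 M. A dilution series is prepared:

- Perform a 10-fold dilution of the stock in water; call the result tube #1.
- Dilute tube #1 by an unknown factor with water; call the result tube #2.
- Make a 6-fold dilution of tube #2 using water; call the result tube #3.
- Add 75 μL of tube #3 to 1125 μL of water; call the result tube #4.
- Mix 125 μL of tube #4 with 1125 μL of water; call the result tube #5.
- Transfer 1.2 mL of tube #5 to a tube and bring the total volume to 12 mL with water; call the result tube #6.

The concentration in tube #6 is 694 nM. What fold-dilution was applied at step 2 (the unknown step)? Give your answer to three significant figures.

3.00-fold

Step 1: 10-fold → factor 10
Step 2: unknown factor x
Step 3: 6-fold → factor 6
Step 4: 75 μL + 1125 μL = 1200 μL total → factor 1200/75 = 16
Step 5: 125 μL + 1125 μL = 1250 μL total → factor 1250/125 = 10
Step 6: 1.2 mL brought to 12 mL → factor 12/1.2 = 10
Product of known-step factors = 96000
Overall factor = 0.200 M / (694 nM) = 2.8818 × 10^5
x = 2.8818 × 10^5 / 96000 = 3.00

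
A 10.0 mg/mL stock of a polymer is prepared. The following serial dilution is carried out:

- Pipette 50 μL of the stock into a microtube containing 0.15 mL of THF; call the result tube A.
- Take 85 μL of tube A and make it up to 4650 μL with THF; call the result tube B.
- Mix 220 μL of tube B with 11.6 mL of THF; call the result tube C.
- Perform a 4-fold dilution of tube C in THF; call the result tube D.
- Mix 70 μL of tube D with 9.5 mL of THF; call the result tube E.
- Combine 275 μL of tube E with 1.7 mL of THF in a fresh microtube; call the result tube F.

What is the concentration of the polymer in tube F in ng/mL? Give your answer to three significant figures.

Step 1: 50 μL + 0.15 mL = 200 μL total → factor 200/50 = 4
Step 2: 85 μL brought to 4650 μL → factor 4650/85 = 54.706
Step 3: 220 μL + 11.6 mL = 11820 μL total → factor 11820/220 = 53.727
Step 4: 4-fold → factor 4
Step 5: 70 μL + 9.5 mL = 9570 μL total → factor 9570/70 = 136.71
Step 6: 275 μL + 1.7 mL = 1975 μL total → factor 1975/275 = 7.1818
Overall dilution factor = 4 × 54.706 × 53.727 × 4 × 136.71 × 7.1818 = 4.6174 × 10^7
Final = 10.0 mg/mL / 4.6174 × 10^7 = 2.166 × 10^-7 mg/mL = 0.217 ng/mL

0.217 ng/mL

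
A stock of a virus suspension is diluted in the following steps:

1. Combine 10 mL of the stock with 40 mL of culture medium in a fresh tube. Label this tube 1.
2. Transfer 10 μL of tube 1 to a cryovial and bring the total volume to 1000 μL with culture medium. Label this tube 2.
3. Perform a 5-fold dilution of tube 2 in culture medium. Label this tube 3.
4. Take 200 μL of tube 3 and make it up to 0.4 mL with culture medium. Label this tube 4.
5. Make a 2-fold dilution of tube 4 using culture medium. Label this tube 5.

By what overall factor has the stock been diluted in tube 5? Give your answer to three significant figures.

Step 1: 10 mL + 40 mL = 50 mL total → factor 50/10 = 5
Step 2: 10 μL brought to 1000 μL → factor 1000/10 = 100
Step 3: 5-fold → factor 5
Step 4: 200 μL brought to 0.4 mL → factor 400/200 = 2
Step 5: 2-fold → factor 2
Overall dilution factor = 5 × 100 × 5 × 2 × 2 = 10000

1.00 × 10^4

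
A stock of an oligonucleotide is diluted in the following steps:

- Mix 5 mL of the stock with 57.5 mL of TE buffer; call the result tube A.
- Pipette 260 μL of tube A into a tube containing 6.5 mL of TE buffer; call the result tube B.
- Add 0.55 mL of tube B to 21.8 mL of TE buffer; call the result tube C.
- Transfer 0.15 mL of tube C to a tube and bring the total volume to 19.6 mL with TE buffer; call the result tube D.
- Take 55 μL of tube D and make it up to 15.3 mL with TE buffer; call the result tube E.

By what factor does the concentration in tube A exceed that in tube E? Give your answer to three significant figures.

Step 1: 5 mL + 57.5 mL = 62.5 mL total → factor 62.5/5 = 12.5
Step 2: 260 μL + 6.5 mL = 6760 μL total → factor 6760/260 = 26
Step 3: 0.55 mL + 21.8 mL = 22.35 mL total → factor 22.35/0.55 = 40.636
Step 4: 0.15 mL brought to 19.6 mL → factor 19.6/0.15 = 130.67
Step 5: 55 μL brought to 15.3 mL → factor 15300/55 = 278.18
Dilution factor to tube A = 12.5; to tube E = 4.8006 × 10^8
[tube A]/[tube E] = (factor to tube E)/(factor to tube A) = 4.8006 × 10^8/12.5 = 3.84 × 10^7

3.84 × 10^7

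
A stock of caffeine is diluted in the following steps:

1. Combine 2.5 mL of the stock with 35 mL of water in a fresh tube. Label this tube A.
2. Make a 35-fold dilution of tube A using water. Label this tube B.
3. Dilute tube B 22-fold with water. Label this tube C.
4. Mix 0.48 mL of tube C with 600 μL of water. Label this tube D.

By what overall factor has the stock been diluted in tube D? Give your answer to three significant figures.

2.60 × 10^4

Step 1: 2.5 mL + 35 mL = 37.5 mL total → factor 37.5/2.5 = 15
Step 2: 35-fold → factor 35
Step 3: 22-fold → factor 22
Step 4: 0.48 mL + 600 μL = 1.08 mL total → factor 1.08/0.48 = 2.25
Overall dilution factor = 15 × 35 × 22 × 2.25 = 25988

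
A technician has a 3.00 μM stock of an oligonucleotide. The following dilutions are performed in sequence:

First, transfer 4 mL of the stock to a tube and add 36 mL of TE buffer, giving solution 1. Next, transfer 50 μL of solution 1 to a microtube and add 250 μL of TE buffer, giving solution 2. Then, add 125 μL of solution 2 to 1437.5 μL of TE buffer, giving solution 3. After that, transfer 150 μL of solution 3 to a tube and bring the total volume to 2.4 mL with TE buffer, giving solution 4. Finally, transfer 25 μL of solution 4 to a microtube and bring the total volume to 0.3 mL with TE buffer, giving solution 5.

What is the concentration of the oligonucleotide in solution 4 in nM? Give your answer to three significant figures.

0.250 nM

Step 1: 4 mL + 36 mL = 40 mL total → factor 40/4 = 10
Step 2: 50 μL + 250 μL = 300 μL total → factor 300/50 = 6
Step 3: 125 μL + 1437.5 μL = 1562.5 μL total → factor 1562.5/125 = 12.5
Step 4: 150 μL brought to 2.4 mL → factor 2400/150 = 16
Dilution factor through solution 4 = 10 × 6 × 12.5 × 16 = 12000
[solution 4] = 3.00 μM / 12000 = 0.0002500 μM = 0.250 nM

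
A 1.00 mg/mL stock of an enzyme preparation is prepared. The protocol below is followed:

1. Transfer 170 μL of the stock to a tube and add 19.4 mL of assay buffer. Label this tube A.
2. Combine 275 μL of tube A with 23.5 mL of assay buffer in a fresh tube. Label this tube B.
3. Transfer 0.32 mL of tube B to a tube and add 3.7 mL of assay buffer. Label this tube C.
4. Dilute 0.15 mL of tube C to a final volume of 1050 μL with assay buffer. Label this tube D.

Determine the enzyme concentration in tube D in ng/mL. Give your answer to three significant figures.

1.14 ng/mL

Step 1: 170 μL + 19.4 mL = 19570 μL total → factor 19570/170 = 115.12
Step 2: 275 μL + 23.5 mL = 23775 μL total → factor 23775/275 = 86.455
Step 3: 0.32 mL + 3.7 mL = 4.02 mL total → factor 4.02/0.32 = 12.562
Step 4: 0.15 mL brought to 1050 μL → factor 1.05/0.15 = 7
Overall dilution factor = 115.12 × 86.455 × 12.562 × 7 = 8.7519 × 10^5
Final = 1.00 mg/mL / 8.7519 × 10^5 = 1.143 × 10^-6 mg/mL = 1.14 ng/mL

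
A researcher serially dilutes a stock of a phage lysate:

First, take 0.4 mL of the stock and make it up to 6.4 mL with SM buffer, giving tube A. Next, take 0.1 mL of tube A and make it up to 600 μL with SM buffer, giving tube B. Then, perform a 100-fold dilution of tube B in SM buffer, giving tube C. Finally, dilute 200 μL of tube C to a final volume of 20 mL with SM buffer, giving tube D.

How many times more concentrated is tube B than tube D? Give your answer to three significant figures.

Step 1: 0.4 mL brought to 6.4 mL → factor 6.4/0.4 = 16
Step 2: 0.1 mL brought to 600 μL → factor 0.6/0.1 = 6
Step 3: 100-fold → factor 100
Step 4: 200 μL brought to 20 mL → factor 20000/200 = 100
Dilution factor to tube B = 96; to tube D = 9.6 × 10^5
[tube B]/[tube D] = (factor to tube D)/(factor to tube B) = 9.6 × 10^5/96 = 1.00 × 10^4

1.00 × 10^4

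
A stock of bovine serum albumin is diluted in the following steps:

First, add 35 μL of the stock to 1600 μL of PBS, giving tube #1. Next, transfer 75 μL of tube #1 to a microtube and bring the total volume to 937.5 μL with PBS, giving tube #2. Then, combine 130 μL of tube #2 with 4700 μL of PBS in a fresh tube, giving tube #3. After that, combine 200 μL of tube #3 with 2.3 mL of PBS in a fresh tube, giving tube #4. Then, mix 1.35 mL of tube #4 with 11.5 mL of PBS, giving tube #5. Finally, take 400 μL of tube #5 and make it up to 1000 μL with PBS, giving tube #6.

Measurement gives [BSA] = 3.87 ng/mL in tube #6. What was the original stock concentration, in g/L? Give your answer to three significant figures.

25.0 g/L

Step 1: 35 μL + 1600 μL = 1635 μL total → factor 1635/35 = 46.714
Step 2: 75 μL brought to 937.5 μL → factor 937.5/75 = 12.5
Step 3: 130 μL + 4700 μL = 4830 μL total → factor 4830/130 = 37.154
Step 4: 200 μL + 2.3 mL = 2500 μL total → factor 2500/200 = 12.5
Step 5: 1.35 mL + 11.5 mL = 12.85 mL total → factor 12.85/1.35 = 9.5185
Step 6: 400 μL brought to 1000 μL → factor 1000/400 = 2.5
Overall dilution factor = 46.714 × 12.5 × 37.154 × 12.5 × 9.5185 × 2.5 = 6.4533 × 10^6
Stock = 3.87 ng/mL × 6.4533 × 10^6 = 2.497 × 10^7 ng/mL = 25.0 g/L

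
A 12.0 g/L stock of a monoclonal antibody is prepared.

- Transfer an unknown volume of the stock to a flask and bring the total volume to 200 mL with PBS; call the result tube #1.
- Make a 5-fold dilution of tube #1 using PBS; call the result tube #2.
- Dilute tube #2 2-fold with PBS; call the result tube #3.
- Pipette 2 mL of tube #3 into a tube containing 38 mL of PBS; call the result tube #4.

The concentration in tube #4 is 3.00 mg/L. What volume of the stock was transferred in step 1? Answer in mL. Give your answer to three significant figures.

Step 1: v brought to 200 mL → factor = 200 mL/v
Step 2: 5-fold → factor 5
Step 3: 2-fold → factor 2
Step 4: 2 mL + 38 mL = 40 mL total → factor 40/2 = 20
Product of known-step factors = 200
Overall factor = 12.0 g/L / (3.00 mg/L) = 4000
Step-1 factor = 4000 / 200 = 20
v = 200 mL / 20 = 10.0 mL

10.0 mL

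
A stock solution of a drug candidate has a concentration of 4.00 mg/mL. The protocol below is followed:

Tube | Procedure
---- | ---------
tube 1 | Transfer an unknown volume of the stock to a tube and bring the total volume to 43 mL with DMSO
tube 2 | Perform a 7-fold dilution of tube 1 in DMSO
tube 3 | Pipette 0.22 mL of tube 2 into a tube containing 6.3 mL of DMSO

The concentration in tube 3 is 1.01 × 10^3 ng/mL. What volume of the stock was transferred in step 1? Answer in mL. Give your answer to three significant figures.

2.25 mL

Step 1: v brought to 43 mL → factor = 43 mL/v
Step 2: 7-fold → factor 7
Step 3: 0.22 mL + 6.3 mL = 6.52 mL total → factor 6.52/0.22 = 29.636
Product of known-step factors = 207.45
Overall factor = 4.00 mg/mL / (1.01 × 10^3 ng/mL) = 3960.4
Step-1 factor = 3960.4 / 207.45 = 19.09
v = 43 mL / 19.09 = 2.25 mL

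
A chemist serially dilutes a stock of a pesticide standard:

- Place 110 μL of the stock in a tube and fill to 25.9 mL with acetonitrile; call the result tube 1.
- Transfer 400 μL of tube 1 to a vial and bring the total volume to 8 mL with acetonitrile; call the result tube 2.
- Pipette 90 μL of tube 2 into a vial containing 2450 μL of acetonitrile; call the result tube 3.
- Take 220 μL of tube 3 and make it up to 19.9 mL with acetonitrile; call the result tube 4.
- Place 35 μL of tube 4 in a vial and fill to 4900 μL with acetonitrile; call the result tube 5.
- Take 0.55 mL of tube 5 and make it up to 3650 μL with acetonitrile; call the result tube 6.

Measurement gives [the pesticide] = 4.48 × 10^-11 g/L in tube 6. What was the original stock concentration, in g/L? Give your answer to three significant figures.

Step 1: 110 μL brought to 25.9 mL → factor 25900/110 = 235.45
Step 2: 400 μL brought to 8 mL → factor 8000/400 = 20
Step 3: 90 μL + 2450 μL = 2540 μL total → factor 2540/90 = 28.222
Step 4: 220 μL brought to 19.9 mL → factor 19900/220 = 90.455
Step 5: 35 μL brought to 4900 μL → factor 4900/35 = 140
Step 6: 0.55 mL brought to 3650 μL → factor 3.65/0.55 = 6.6364
Overall dilution factor = 235.45 × 20 × 28.222 × 90.455 × 140 × 6.6364 = 1.1169 × 10^10
Stock = 4.48 × 10^-11 g/L × 1.1169 × 10^10 = 0.500 g/L

0.500 g/L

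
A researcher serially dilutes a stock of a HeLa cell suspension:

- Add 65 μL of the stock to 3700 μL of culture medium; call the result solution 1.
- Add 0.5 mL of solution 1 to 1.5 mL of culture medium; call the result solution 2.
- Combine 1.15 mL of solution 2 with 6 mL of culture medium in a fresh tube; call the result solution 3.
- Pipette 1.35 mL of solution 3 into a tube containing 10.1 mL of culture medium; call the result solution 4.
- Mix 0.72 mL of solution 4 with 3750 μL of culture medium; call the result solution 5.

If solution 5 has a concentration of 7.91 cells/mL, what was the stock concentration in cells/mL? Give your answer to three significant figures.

Step 1: 65 μL + 3700 μL = 3765 μL total → factor 3765/65 = 57.923
Step 2: 0.5 mL + 1.5 mL = 2 mL total → factor 2/0.5 = 4
Step 3: 1.15 mL + 6 mL = 7.15 mL total → factor 7.15/1.15 = 6.2174
Step 4: 1.35 mL + 10.1 mL = 11.45 mL total → factor 11.45/1.35 = 8.4815
Step 5: 0.72 mL + 3750 μL = 4.47 mL total → factor 4.47/0.72 = 6.2083
Overall dilution factor = 57.923 × 4 × 6.2174 × 8.4815 × 6.2083 = 75852
Stock = 7.91 cells/mL × 75852 = 6.00 × 10^5 cells/mL

6.00 × 10^5 cells/mL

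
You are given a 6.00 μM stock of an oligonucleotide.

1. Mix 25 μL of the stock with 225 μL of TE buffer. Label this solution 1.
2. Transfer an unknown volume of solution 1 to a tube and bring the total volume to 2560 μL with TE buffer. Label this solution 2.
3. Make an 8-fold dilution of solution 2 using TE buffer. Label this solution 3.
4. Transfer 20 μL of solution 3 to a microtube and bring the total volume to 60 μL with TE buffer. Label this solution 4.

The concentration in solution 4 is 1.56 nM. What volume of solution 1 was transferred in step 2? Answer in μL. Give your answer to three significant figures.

Step 1: 25 μL + 225 μL = 250 μL total → factor 250/25 = 10
Step 2: v brought to 2560 μL → factor = 2560 μL/v
Step 3: 8-fold → factor 8
Step 4: 20 μL brought to 60 μL → factor 60/20 = 3
Product of known-step factors = 240
Overall factor = 6.00 μM / (1.56 nM) = 3846.2
Step-2 factor = 3846.2 / 240 = 16.026
v = 2560 μL / 16.026 = 160 μL

160 μL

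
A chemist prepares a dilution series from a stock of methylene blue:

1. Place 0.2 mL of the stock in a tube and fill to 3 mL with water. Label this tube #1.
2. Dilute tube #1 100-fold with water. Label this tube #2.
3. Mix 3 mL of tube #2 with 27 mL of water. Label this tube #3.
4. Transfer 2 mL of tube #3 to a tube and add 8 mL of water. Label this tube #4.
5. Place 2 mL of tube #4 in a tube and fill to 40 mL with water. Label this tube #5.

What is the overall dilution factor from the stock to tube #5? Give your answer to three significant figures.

1.50 × 10^6

Step 1: 0.2 mL brought to 3 mL → factor 3/0.2 = 15
Step 2: 100-fold → factor 100
Step 3: 3 mL + 27 mL = 30 mL total → factor 30/3 = 10
Step 4: 2 mL + 8 mL = 10 mL total → factor 10/2 = 5
Step 5: 2 mL brought to 40 mL → factor 40/2 = 20
Overall dilution factor = 15 × 100 × 10 × 5 × 20 = 1.5 × 10^6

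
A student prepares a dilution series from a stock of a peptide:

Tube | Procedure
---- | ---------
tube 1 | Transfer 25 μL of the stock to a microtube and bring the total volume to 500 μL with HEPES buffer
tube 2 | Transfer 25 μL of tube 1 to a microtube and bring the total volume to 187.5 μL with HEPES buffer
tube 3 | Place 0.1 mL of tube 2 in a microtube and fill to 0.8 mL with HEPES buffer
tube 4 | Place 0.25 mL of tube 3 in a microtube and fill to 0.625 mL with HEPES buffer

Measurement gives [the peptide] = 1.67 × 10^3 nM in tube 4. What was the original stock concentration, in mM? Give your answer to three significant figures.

5.01 mM

Step 1: 25 μL brought to 500 μL → factor 500/25 = 20
Step 2: 25 μL brought to 187.5 μL → factor 187.5/25 = 7.5
Step 3: 0.1 mL brought to 0.8 mL → factor 0.8/0.1 = 8
Step 4: 0.25 mL brought to 0.625 mL → factor 0.625/0.25 = 2.5
Overall dilution factor = 20 × 7.5 × 8 × 2.5 = 3000
Stock = 1.67 × 10^3 nM × 3000 = 5.010 × 10^6 nM = 5.01 mM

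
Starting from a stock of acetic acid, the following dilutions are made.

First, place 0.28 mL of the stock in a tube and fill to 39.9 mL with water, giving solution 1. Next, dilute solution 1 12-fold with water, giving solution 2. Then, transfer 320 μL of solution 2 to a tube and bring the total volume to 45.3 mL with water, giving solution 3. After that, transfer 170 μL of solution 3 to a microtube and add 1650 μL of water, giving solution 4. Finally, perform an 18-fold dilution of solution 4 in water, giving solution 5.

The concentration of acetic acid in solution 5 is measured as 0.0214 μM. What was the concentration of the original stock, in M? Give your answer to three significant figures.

0.998 M

Step 1: 0.28 mL brought to 39.9 mL → factor 39.9/0.28 = 142.5
Step 2: 12-fold → factor 12
Step 3: 320 μL brought to 45.3 mL → factor 45300/320 = 141.56
Step 4: 170 μL + 1650 μL = 1820 μL total → factor 1820/170 = 10.706
Step 5: 18-fold → factor 18
Overall dilution factor = 142.5 × 12 × 141.56 × 10.706 × 18 = 4.6649 × 10^7
Stock = 0.0214 μM × 4.6649 × 10^7 = 9.983 × 10^5 μM = 0.998 M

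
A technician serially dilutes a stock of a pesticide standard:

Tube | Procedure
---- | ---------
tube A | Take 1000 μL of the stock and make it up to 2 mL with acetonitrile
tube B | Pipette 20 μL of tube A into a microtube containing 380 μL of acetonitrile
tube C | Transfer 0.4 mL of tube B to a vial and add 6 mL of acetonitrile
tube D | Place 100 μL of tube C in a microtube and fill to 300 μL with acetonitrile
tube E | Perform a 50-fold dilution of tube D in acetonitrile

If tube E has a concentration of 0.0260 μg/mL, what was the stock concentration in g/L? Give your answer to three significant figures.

Step 1: 1000 μL brought to 2 mL → factor 2000/1000 = 2
Step 2: 20 μL + 380 μL = 400 μL total → factor 400/20 = 20
Step 3: 0.4 mL + 6 mL = 6.4 mL total → factor 6.4/0.4 = 16
Step 4: 100 μL brought to 300 μL → factor 300/100 = 3
Step 5: 50-fold → factor 50
Overall dilution factor = 2 × 20 × 16 × 3 × 50 = 96000
Stock = 0.0260 μg/mL × 96000 = 2496 μg/mL = 2.50 g/L

2.50 g/L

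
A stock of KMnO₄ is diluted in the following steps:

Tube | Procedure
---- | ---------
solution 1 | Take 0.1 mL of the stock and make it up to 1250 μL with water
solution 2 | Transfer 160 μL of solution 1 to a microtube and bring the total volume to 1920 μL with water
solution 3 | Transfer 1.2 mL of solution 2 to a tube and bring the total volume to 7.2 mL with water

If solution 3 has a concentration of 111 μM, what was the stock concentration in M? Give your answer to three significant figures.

Step 1: 0.1 mL brought to 1250 μL → factor 1.25/0.1 = 12.5
Step 2: 160 μL brought to 1920 μL → factor 1920/160 = 12
Step 3: 1.2 mL brought to 7.2 mL → factor 7.2/1.2 = 6
Overall dilution factor = 12.5 × 12 × 6 = 900
Stock = 111 μM × 900 = 9.990 × 10^4 μM = 0.0999 M

0.0999 M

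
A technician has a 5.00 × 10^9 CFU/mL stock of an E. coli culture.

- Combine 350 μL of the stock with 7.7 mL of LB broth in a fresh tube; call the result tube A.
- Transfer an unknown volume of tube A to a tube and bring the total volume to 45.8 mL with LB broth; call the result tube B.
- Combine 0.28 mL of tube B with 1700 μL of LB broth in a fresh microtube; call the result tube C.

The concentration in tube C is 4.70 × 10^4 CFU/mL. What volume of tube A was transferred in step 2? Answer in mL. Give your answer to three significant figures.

0.0700 mL

Step 1: 350 μL + 7.7 mL = 8050 μL total → factor 8050/350 = 23
Step 2: v brought to 45.8 mL → factor = 45.8 mL/v
Step 3: 0.28 mL + 1700 μL = 1.98 mL total → factor 1.98/0.28 = 7.0714
Product of known-step factors = 162.64
Overall factor = 5.00 × 10^9 CFU/mL / (4.70 × 10^4 CFU/mL) = 1.0638 × 10^5
Step-2 factor = 1.0638 × 10^5 / 162.64 = 654.09
v = 45.8 mL / 654.09 = 0.0700 mL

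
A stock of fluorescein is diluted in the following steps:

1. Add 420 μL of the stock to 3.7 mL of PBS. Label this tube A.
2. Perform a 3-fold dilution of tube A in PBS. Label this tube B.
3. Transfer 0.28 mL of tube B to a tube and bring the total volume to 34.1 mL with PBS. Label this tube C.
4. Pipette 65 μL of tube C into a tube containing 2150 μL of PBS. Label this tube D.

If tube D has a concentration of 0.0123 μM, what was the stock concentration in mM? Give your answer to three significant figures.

Step 1: 420 μL + 3.7 mL = 4120 μL total → factor 4120/420 = 9.8095
Step 2: 3-fold → factor 3
Step 3: 0.28 mL brought to 34.1 mL → factor 34.1/0.28 = 121.79
Step 4: 65 μL + 2150 μL = 2215 μL total → factor 2215/65 = 34.077
Overall dilution factor = 9.8095 × 3 × 121.79 × 34.077 = 1.2213 × 10^5
Stock = 0.0123 μM × 1.2213 × 10^5 = 1502 μM = 1.50 mM

1.50 mM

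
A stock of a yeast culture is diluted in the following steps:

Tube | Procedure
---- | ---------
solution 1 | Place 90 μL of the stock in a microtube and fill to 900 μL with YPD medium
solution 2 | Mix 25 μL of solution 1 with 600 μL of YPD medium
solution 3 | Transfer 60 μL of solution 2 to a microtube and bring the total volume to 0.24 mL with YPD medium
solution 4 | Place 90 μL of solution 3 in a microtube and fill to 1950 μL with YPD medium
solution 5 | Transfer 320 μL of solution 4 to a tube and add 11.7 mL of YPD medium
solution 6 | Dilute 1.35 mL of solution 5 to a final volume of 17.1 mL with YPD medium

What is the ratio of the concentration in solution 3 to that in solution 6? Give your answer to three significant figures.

1.03 × 10^4

Step 1: 90 μL brought to 900 μL → factor 900/90 = 10
Step 2: 25 μL + 600 μL = 625 μL total → factor 625/25 = 25
Step 3: 60 μL brought to 0.24 mL → factor 240/60 = 4
Step 4: 90 μL brought to 1950 μL → factor 1950/90 = 21.667
Step 5: 320 μL + 11.7 mL = 12020 μL total → factor 12020/320 = 37.562
Step 6: 1.35 mL brought to 17.1 mL → factor 17.1/1.35 = 12.667
Dilution factor to solution 3 = 1000; to solution 6 = 1.0309 × 10^7
[solution 3]/[solution 6] = (factor to solution 6)/(factor to solution 3) = 1.0309 × 10^7/1000 = 1.03 × 10^4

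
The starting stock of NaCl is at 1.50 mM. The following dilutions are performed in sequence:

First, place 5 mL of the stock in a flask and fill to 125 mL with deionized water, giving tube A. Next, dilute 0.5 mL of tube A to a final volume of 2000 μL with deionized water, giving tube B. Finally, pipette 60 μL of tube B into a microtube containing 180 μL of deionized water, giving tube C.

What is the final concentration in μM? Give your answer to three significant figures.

Step 1: 5 mL brought to 125 mL → factor 125/5 = 25
Step 2: 0.5 mL brought to 2000 μL → factor 2/0.5 = 4
Step 3: 60 μL + 180 μL = 240 μL total → factor 240/60 = 4
Overall dilution factor = 25 × 4 × 4 = 400
Final = 1.50 mM / 400 = 0.003750 mM = 3.75 μM

3.75 μM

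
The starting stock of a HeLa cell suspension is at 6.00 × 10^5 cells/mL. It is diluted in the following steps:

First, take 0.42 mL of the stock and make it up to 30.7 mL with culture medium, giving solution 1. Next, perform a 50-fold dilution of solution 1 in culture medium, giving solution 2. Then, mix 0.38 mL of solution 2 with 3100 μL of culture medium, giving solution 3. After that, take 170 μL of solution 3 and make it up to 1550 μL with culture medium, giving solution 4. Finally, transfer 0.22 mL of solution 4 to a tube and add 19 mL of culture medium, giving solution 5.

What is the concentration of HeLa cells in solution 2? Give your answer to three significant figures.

164 cells/mL

Step 1: 0.42 mL brought to 30.7 mL → factor 30.7/0.42 = 73.095
Step 2: 50-fold → factor 50
Dilution factor through solution 2 = 73.095 × 50 = 3654.8
[solution 2] = 6.00 × 10^5 cells/mL / 3654.8 = 164 cells/mL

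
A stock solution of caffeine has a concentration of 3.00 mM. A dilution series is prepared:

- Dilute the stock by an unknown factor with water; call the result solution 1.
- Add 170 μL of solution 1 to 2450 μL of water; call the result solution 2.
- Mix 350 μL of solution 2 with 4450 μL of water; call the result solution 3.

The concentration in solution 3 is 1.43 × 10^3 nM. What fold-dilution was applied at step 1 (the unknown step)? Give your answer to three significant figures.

Step 1: unknown factor x
Step 2: 170 μL + 2450 μL = 2620 μL total → factor 2620/170 = 15.412
Step 3: 350 μL + 4450 μL = 4800 μL total → factor 4800/350 = 13.714
Product of known-step factors = 211.36
Overall factor = 3.00 mM / (1.43 × 10^3 nM) = 2097.9
x = 2097.9 / 211.36 = 9.93

9.93-fold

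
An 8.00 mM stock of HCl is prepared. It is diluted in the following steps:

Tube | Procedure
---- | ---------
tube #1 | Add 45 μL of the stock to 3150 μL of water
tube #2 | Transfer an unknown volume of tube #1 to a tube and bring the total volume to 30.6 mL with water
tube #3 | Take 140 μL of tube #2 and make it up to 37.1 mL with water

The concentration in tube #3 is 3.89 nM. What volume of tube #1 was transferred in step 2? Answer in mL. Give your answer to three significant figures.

Step 1: 45 μL + 3150 μL = 3195 μL total → factor 3195/45 = 71
Step 2: v brought to 30.6 mL → factor = 30.6 mL/v
Step 3: 140 μL brought to 37.1 mL → factor 37100/140 = 265
Product of known-step factors = 18815
Overall factor = 8.00 mM / (3.89 nM) = 2.0566 × 10^6
Step-2 factor = 2.0566 × 10^6 / 18815 = 109.3
v = 30.6 mL / 109.3 = 0.280 mL

0.280 mL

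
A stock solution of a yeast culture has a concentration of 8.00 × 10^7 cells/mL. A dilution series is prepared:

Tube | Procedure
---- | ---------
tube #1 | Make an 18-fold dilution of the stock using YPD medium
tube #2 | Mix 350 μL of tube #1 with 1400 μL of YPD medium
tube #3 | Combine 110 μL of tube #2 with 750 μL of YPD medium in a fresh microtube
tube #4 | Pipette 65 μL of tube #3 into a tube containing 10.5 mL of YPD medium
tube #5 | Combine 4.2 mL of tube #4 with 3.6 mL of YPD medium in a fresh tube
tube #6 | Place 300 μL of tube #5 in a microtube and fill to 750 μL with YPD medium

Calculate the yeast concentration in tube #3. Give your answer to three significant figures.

Step 1: 18-fold → factor 18
Step 2: 350 μL + 1400 μL = 1750 μL total → factor 1750/350 = 5
Step 3: 110 μL + 750 μL = 860 μL total → factor 860/110 = 7.8182
Dilution factor through tube #3 = 18 × 5 × 7.8182 = 703.64
[tube #3] = 8.00 × 10^7 cells/mL / 703.64 = 1.14 × 10^5 cells/mL

1.14 × 10^5 cells/mL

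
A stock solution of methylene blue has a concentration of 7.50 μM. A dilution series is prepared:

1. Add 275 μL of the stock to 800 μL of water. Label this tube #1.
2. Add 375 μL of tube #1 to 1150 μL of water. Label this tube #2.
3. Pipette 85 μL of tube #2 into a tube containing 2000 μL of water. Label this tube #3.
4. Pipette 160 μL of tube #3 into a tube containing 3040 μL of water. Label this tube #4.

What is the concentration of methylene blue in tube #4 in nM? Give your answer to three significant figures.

0.962 nM

Step 1: 275 μL + 800 μL = 1075 μL total → factor 1075/275 = 3.9091
Step 2: 375 μL + 1150 μL = 1525 μL total → factor 1525/375 = 4.0667
Step 3: 85 μL + 2000 μL = 2085 μL total → factor 2085/85 = 24.529
Step 4: 160 μL + 3040 μL = 3200 μL total → factor 3200/160 = 20
Overall dilution factor = 3.9091 × 4.0667 × 24.529 × 20 = 7798.9
Final = 7.50 μM / 7798.9 = 0.0009617 μM = 0.962 nM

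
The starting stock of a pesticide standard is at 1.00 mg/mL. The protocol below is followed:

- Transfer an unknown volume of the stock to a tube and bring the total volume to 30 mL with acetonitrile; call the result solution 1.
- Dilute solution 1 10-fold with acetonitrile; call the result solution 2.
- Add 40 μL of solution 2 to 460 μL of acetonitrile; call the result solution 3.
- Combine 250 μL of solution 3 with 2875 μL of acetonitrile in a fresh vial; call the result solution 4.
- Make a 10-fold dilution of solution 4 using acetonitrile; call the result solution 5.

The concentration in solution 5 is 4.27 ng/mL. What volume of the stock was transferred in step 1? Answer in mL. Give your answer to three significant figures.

2.00 mL

Step 1: v brought to 30 mL → factor = 30 mL/v
Step 2: 10-fold → factor 10
Step 3: 40 μL + 460 μL = 500 μL total → factor 500/40 = 12.5
Step 4: 250 μL + 2875 μL = 3125 μL total → factor 3125/250 = 12.5
Step 5: 10-fold → factor 10
Product of known-step factors = 15625
Overall factor = 1.00 mg/mL / (4.27 ng/mL) = 2.3419 × 10^5
Step-1 factor = 2.3419 × 10^5 / 15625 = 14.988
v = 30 mL / 14.988 = 2.00 mL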